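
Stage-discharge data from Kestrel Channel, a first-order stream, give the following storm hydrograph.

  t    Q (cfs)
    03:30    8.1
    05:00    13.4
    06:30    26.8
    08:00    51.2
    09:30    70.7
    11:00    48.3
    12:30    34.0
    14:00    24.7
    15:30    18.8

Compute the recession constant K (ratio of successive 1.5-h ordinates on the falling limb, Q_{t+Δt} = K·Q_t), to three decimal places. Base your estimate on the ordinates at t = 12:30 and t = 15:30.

Using the recession-limb readings at t = 12:30 and t = 15:30: Q falls from 34.0 to 18.8 cfs over 2 intervals.
K = (Q₂/Q₁)^(1/2) = (18.8/34.0)^(1/2) = 0.744.

K ≈ 0.744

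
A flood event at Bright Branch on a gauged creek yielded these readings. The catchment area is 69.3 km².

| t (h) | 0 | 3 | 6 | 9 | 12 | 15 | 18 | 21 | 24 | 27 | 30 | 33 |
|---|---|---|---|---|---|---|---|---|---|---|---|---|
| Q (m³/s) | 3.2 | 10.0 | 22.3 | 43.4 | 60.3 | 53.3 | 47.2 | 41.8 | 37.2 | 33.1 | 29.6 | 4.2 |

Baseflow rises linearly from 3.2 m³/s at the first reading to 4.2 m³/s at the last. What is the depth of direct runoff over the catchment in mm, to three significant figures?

d ≈ 53.2 mm

Direct runoff: 0.00, 6.71, 18.92, 39.93, 56.74, 49.65, 43.45, 37.96, 33.27, 29.08, 25.49, 0.00 m³/s; ΣQ_DR = 341.2 m³/s.
V = ΣQ_DR · Δt = 341.2 × 10800 s = 3.685 × 10^6 m³.
Over A = 69.3 km², depth = V / A = 53.2 mm.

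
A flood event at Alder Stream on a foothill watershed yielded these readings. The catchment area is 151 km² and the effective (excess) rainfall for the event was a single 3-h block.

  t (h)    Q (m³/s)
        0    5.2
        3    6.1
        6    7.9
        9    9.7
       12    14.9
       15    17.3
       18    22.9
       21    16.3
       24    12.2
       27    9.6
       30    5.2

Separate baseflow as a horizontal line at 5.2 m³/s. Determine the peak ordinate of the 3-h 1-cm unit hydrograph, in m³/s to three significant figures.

U_p ≈ 35.3 m³/s

Direct runoff: 0.0, 0.9, 2.7, 4.5, 9.7, 12.1, 17.7, 11.1, 7.0, 4.4, 0.0 m³/s; ΣQ_DR = 70.10 m³/s, peak = 17.7 m³/s.
Runoff depth d = ΣQ_DR·Δt / A = 70.10 × 10800 / (151 km²) = 5.014 mm.
The 1-cm UH is the DRH scaled by (10 mm)/d, so U_p = 17.7 × 10/5.014 = 35.3 m³/s.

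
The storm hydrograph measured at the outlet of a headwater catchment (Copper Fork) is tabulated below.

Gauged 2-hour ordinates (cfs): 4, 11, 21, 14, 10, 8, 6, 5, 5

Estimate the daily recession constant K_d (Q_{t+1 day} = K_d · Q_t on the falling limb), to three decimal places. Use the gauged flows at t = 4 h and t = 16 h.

K_d ≈ 0.057

Between t = 4 h and t = 16 h the flow falls from 21 to 5 cfs over 6×2 h = 12 h.
Per-interval ratio K = (5/21)^(1/6) = 0.7873; K_d = K^(24/2) = 0.057.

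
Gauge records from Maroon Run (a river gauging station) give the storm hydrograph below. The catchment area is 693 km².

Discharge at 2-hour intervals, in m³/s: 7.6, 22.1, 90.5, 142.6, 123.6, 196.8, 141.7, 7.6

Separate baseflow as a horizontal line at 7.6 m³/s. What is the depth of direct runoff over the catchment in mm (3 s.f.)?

d ≈ 6.98 mm

Direct runoff: 0.0, 14.5, 82.9, 135.0, 116.0, 189.2, 134.1, 0.0 m³/s; ΣQ_DR = 671.7 m³/s.
V = ΣQ_DR · Δt = 671.7 × 7200 s = 4.836 × 10^6 m³.
Over A = 693 km², depth = V / A = 6.98 mm.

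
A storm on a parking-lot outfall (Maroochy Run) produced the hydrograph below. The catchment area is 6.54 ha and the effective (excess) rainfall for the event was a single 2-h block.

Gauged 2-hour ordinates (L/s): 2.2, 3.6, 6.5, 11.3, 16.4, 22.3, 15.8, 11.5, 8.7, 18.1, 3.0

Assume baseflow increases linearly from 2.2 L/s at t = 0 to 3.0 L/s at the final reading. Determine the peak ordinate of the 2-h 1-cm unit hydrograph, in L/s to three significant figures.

U_p ≈ 19.7 L/s

Direct runoff: 0.00, 1.32, 4.14, 8.86, 13.88, 19.70, 13.12, 8.74, 5.86, 15.18, 0.00 L/s; ΣQ_DR = 90.80 L/s, peak = 19.70 L/s.
Runoff depth d = ΣQ_DR·Δt / A = 90.80 × 7200 / (6.54 ha) = 9.996 mm.
The 1-cm UH is the DRH scaled by (10 mm)/d, so U_p = 19.70 × 10/9.996 = 19.7 L/s.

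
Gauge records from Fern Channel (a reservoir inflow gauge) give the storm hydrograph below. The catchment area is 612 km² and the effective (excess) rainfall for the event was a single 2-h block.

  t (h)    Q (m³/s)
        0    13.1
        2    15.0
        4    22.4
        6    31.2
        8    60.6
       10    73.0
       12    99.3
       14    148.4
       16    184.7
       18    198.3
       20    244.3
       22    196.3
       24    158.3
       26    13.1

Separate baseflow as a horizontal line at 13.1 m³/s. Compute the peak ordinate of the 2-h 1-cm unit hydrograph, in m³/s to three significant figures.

U_p ≈ 154 m³/s

Direct runoff: 0.0, 1.9, 9.3, 18.1, 47.5, 59.9, 86.2, 135.3, 171.6, 185.2, 231.2, 183.2, 145.2, 0.0 m³/s; ΣQ_DR = 1275 m³/s, peak = 231.2 m³/s.
Runoff depth d = ΣQ_DR·Δt / A = 1275 × 7200 / (612 km²) = 15.00 mm.
The 1-cm UH is the DRH scaled by (10 mm)/d, so U_p = 231.2 × 10/15.00 = 154 m³/s.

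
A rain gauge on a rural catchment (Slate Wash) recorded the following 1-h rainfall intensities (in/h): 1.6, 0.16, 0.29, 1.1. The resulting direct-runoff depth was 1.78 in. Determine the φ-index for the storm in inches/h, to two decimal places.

φ ≈ 0.46 in/h

Only the 2 blocks with intensity above φ contribute runoff: 1.6, 1.1 in/h.
Σ(I−φ)·Δt = d  ⇒  (1.6+1.1 − 2φ)·1 = 1.78
φ = (2.700 − 1.78/1) / 2 = 0.46 in/h.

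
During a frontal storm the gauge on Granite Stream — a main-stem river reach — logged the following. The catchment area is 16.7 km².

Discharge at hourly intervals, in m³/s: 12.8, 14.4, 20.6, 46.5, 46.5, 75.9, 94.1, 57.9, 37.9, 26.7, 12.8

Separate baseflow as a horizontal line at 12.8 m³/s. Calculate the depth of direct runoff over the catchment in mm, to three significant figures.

d ≈ 65.8 mm

Direct runoff: 0.0, 1.6, 7.8, 33.7, 33.7, 63.1, 81.3, 45.1, 25.1, 13.9, 0.0 m³/s; ΣQ_DR = 305.3 m³/s.
V = ΣQ_DR · Δt = 305.3 × 3600 s = 1.099 × 10^6 m³.
Over A = 16.7 km², depth = V / A = 65.8 mm.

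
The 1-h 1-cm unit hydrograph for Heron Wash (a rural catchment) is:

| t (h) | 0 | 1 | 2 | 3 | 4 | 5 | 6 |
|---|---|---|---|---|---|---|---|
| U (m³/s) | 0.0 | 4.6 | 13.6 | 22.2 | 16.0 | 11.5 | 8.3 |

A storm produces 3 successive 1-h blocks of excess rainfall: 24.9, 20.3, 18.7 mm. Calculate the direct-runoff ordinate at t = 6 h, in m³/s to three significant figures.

By discrete convolution, Q_j = Σ (P_i / 10 mm) · U_{j−i}.
At t = 6 h (j=6): Q = (24.9/10)·8.3 + (20.3/10)·11.5 + (18.7/10)·16.0 = 73.9 m³/s.

Q ≈ 73.9 m³/s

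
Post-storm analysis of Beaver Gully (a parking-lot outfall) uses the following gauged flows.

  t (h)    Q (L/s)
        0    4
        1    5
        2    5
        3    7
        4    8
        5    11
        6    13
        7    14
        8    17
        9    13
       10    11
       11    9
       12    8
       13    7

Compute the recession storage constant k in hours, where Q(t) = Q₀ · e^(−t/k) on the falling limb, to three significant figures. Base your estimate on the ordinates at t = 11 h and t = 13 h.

On the falling limb, Q drops from 9 to 7 L/s between t = 11 h and t = 13 h (Δt = 2 h).
k = −Δt / ln(Q₂/Q₁) = −2 / ln(7/9) = 7.96 h.

k ≈ 7.96 h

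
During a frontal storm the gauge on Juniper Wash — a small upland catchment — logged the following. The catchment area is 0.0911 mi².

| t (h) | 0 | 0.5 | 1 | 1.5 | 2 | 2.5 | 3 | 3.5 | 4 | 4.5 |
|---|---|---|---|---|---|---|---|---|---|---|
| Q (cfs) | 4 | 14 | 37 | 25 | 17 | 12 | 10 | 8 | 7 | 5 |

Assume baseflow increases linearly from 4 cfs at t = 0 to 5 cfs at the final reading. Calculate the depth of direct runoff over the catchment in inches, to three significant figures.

Direct runoff: 0.00, 9.89, 32.78, 20.67, 12.56, 7.44, 5.33, 3.22, 2.11, 0.00 cfs; ΣQ_DR = 94.00 cfs.
V = ΣQ_DR · Δt = 94.00 × 1800 s = 1.692 × 10^5 ft³.
Over A = 0.0911 mi², depth = V / A = 0.799 in.

d ≈ 0.799 in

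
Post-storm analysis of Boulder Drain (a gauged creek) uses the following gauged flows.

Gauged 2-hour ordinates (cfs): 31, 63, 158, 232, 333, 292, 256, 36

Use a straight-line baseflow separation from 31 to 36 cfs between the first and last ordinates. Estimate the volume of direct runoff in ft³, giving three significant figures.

V ≈ 8.16 × 10^6 ft³

Direct-runoff ordinates (Q − Q_b): 0.00, 31.29, 125.57, 198.86, 299.14, 257.43, 220.71, 0.00 cfs.
ΣQ_DR = 1133 cfs.
With Δt = 2 h = 7200 s, V = ΣQ_DR · Δt = 1133 × 7200 = 8.16 × 10^6 ft³.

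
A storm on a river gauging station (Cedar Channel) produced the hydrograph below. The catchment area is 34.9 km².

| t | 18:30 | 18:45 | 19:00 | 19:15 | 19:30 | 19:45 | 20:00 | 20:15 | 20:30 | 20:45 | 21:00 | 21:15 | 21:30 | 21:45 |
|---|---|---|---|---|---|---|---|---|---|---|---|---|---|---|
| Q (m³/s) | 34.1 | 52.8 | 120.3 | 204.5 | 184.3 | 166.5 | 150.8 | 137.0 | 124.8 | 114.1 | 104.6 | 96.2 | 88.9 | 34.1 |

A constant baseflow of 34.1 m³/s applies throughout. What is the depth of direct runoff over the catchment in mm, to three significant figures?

Direct runoff: 0.0, 18.7, 86.2, 170.4, 150.2, 132.4, 116.7, 102.9, 90.7, 80.0, 70.5, 62.1, 54.8, 0.0 m³/s; ΣQ_DR = 1136 m³/s.
V = ΣQ_DR · Δt = 1136 × 900 s = 1.022 × 10^6 m³.
Over A = 34.9 km², depth = V / A = 29.3 mm.

d ≈ 29.3 mm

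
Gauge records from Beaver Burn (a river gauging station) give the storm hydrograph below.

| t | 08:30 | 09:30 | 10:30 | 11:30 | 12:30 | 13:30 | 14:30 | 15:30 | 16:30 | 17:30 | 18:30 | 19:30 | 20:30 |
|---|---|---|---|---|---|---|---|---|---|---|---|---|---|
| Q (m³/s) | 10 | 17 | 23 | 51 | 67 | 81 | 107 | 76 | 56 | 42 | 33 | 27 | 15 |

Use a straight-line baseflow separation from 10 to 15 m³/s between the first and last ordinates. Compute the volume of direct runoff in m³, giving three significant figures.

V ≈ 1.59 × 10^6 m³

Direct-runoff ordinates (Q − Q_b): 0.00, 6.58, 12.17, 39.75, 55.33, 68.92, 94.50, 63.08, 42.67, 28.25, 18.83, 12.42, 0.00 m³/s.
ΣQ_DR = 442.5 m³/s.
With Δt = 1 h = 3600 s, V = ΣQ_DR · Δt = 442.5 × 3600 = 1.59 × 10^6 m³.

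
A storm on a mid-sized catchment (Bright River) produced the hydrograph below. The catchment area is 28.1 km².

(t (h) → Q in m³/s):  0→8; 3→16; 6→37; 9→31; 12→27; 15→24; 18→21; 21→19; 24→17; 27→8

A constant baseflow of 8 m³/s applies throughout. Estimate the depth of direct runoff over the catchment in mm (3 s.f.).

Direct runoff: 0.0, 8.0, 29.0, 23.0, 19.0, 16.0, 13.0, 11.0, 9.0, 0.0 m³/s; ΣQ_DR = 128.0 m³/s.
V = ΣQ_DR · Δt = 128.0 × 10800 s = 1.382 × 10^6 m³.
Over A = 28.1 km², depth = V / A = 49.2 mm.

d ≈ 49.2 mm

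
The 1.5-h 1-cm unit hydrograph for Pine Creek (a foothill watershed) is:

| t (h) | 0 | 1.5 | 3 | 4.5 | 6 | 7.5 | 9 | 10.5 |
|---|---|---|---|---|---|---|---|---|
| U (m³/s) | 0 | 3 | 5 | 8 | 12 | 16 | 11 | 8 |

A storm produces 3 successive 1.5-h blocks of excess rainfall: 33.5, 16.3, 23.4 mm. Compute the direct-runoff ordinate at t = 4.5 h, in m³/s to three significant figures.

Q ≈ 42.0 m³/s

By discrete convolution, Q_j = Σ (P_i / 10 mm) · U_{j−i}.
At t = 4.5 h (j=3): Q = (33.5/10)·8 + (16.3/10)·5 + (23.4/10)·3 = 42.0 m³/s.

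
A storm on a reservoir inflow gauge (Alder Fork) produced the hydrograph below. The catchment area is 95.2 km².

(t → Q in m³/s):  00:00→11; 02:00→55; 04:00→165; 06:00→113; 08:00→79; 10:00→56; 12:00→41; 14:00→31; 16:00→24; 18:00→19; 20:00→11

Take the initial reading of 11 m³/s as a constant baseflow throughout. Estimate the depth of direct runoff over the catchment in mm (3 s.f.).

d ≈ 36.6 mm

Direct runoff: 0.0, 44.0, 154.0, 102.0, 68.0, 45.0, 30.0, 20.0, 13.0, 8.0, 0.0 m³/s; ΣQ_DR = 484.0 m³/s.
V = ΣQ_DR · Δt = 484.0 × 7200 s = 3.485 × 10^6 m³.
Over A = 95.2 km², depth = V / A = 36.6 mm.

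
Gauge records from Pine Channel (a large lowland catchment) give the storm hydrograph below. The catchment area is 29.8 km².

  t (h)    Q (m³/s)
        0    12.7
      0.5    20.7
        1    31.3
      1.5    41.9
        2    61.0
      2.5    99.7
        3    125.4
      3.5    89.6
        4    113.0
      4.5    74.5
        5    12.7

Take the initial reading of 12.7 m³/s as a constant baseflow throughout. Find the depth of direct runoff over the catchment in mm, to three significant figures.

Direct runoff: 0.0, 8.0, 18.6, 29.2, 48.3, 87.0, 112.7, 76.9, 100.3, 61.8, 0.0 m³/s; ΣQ_DR = 542.8 m³/s.
V = ΣQ_DR · Δt = 542.8 × 1800 s = 9.770 × 10^5 m³.
Over A = 29.8 km², depth = V / A = 32.8 mm.

d ≈ 32.8 mm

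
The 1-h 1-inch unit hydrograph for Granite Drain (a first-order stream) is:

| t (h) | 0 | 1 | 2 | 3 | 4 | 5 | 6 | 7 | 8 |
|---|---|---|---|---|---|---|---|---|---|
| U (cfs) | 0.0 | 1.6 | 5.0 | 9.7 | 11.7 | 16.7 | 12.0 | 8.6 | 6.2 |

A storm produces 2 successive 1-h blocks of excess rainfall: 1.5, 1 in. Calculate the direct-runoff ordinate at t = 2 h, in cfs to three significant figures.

Q ≈ 9.10 cfs

By discrete convolution, Q_j = Σ (P_i / 1 in) · U_{j−i}.
At t = 2 h (j=2): Q = (1.5/1)·5.0 + (1/1)·1.6 = 9.10 cfs.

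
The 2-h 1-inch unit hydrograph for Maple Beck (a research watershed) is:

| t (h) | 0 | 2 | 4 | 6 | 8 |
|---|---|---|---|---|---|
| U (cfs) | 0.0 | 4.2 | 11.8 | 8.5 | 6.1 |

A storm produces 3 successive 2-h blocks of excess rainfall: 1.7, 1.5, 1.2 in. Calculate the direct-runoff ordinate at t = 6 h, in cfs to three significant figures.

Q ≈ 37.2 cfs

By discrete convolution, Q_j = Σ (P_i / 1 in) · U_{j−i}.
At t = 6 h (j=3): Q = (1.7/1)·8.5 + (1.5/1)·11.8 + (1.2/1)·4.2 = 37.2 cfs.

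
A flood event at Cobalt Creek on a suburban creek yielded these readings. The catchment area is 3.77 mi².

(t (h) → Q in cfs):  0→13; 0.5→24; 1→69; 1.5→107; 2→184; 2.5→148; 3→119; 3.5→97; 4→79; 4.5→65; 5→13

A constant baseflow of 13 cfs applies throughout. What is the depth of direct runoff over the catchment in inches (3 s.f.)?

Direct runoff: 0.0, 11.0, 56.0, 94.0, 171.0, 135.0, 106.0, 84.0, 66.0, 52.0, 0.0 cfs; ΣQ_DR = 775.0 cfs.
V = ΣQ_DR · Δt = 775.0 × 1800 s = 1.395 × 10^6 ft³.
Over A = 3.77 mi², depth = V / A = 0.159 in.

d ≈ 0.159 in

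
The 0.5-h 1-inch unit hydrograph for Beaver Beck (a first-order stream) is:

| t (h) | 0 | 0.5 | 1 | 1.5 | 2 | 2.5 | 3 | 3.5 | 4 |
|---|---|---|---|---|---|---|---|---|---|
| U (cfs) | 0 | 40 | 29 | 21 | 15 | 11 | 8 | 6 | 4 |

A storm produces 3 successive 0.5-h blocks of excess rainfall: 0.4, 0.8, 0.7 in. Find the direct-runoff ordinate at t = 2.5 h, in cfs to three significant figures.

By discrete convolution, Q_j = Σ (P_i / 1 in) · U_{j−i}.
At t = 2.5 h (j=5): Q = (0.4/1)·11 + (0.8/1)·15 + (0.7/1)·21 = 31.1 cfs.

Q ≈ 31.1 cfs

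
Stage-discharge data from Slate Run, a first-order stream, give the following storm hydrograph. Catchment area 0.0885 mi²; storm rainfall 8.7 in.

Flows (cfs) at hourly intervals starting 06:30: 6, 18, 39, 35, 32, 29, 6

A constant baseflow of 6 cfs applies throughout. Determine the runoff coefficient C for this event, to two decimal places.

C ≈ 0.25

ΣQ_DR = 123.0 cfs; V = ΣQ_DR·Δt = 4.428 × 10^5 ft³.
Runoff depth d = V / A = 2.154 in.
C = d / P = 2.154 / 8.7 = 0.25.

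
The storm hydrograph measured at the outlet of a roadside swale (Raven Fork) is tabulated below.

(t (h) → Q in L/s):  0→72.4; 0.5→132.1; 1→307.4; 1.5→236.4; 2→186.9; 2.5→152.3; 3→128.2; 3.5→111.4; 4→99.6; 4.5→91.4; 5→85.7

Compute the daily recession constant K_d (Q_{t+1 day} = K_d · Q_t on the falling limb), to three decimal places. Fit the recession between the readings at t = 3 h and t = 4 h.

Between t = 3 h and t = 4 h the flow falls from 128.2 to 99.6 L/s over 2×0.5 h = 1 h.
Per-interval ratio K = (99.6/128.2)^(1/2) = 0.8814; K_d = K^(24/0.5) = 0.002.

K_d ≈ 0.002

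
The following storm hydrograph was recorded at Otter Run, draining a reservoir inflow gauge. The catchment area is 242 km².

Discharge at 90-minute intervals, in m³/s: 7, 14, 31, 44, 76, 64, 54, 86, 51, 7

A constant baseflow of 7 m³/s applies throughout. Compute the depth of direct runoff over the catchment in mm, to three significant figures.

Direct runoff: 0.0, 7.0, 24.0, 37.0, 69.0, 57.0, 47.0, 79.0, 44.0, 0.0 m³/s; ΣQ_DR = 364.0 m³/s.
V = ΣQ_DR · Δt = 364.0 × 5400 s = 1.966 × 10^6 m³.
Over A = 242 km², depth = V / A = 8.12 mm.

d ≈ 8.12 mm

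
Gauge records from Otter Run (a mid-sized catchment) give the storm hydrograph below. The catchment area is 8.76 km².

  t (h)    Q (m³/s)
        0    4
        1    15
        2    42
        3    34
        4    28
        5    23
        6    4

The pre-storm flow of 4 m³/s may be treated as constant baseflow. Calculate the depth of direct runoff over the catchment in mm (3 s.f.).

Direct runoff: 0.0, 11.0, 38.0, 30.0, 24.0, 19.0, 0.0 m³/s; ΣQ_DR = 122.0 m³/s.
V = ΣQ_DR · Δt = 122.0 × 3600 s = 4.392 × 10^5 m³.
Over A = 8.76 km², depth = V / A = 50.1 mm.

d ≈ 50.1 mm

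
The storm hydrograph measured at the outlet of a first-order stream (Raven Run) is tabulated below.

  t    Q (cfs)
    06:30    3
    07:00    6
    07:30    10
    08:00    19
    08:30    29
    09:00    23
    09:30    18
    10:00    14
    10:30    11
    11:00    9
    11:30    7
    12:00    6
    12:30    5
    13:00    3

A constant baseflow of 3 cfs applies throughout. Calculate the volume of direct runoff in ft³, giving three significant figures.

Direct-runoff ordinates (Q − Q_b): 0.0, 3.0, 7.0, 16.0, 26.0, 20.0, 15.0, 11.0, 8.0, 6.0, 4.0, 3.0, 2.0, 0.0 cfs.
ΣQ_DR = 121.0 cfs.
With Δt = 0.5 h = 1800 s, V = ΣQ_DR · Δt = 121.0 × 1800 = 2.18 × 10^5 ft³.

V ≈ 2.18 × 10^5 ft³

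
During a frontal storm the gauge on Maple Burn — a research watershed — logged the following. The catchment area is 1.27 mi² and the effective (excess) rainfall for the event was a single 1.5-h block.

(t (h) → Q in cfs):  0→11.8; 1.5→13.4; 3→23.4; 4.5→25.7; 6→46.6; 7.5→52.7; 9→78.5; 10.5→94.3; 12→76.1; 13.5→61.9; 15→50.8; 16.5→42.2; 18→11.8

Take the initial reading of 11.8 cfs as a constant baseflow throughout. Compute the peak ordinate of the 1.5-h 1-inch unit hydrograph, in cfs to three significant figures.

U_p ≈ 103 cfs

Direct runoff: 0.0, 1.6, 11.6, 13.9, 34.8, 40.9, 66.7, 82.5, 64.3, 50.1, 39.0, 30.4, 0.0 cfs; ΣQ_DR = 435.8 cfs, peak = 82.5 cfs.
Runoff depth d = ΣQ_DR·Δt / A = 435.8 × 5400 / (1.27 mi²) = 0.7976 in.
The 1-inch UH is the DRH scaled by (1 in)/d, so U_p = 82.5 × 1/0.7976 = 103 cfs.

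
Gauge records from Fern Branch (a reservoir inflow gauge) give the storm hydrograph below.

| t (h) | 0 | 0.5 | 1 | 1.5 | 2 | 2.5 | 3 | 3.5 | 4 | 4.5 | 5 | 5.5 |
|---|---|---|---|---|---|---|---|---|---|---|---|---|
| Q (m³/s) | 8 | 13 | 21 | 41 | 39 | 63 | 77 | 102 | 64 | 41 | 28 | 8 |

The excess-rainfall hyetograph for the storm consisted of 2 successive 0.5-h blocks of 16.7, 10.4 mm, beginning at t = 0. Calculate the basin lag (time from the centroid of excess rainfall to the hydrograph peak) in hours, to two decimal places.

Centroid of excess rainfall: t_c = Σ P_i·t̄_i / ΣP_i = 0.4419 h (block centres at 0.25, 0.75 h).
Hydrograph peak occurs at t = 3.5 h, so basin lag t_L = 3.5 − 0.4419 = 3.06 h.

t_L ≈ 3.06 h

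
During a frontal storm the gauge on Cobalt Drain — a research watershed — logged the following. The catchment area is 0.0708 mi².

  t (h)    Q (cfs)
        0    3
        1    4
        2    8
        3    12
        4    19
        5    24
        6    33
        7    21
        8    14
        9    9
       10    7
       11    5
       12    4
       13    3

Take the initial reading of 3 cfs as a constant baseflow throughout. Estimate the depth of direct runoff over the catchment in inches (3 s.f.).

Direct runoff: 0.0, 1.0, 5.0, 9.0, 16.0, 21.0, 30.0, 18.0, 11.0, 6.0, 4.0, 2.0, 1.0, 0.0 cfs; ΣQ_DR = 124.0 cfs.
V = ΣQ_DR · Δt = 124.0 × 3600 s = 4.464 × 10^5 ft³.
Over A = 0.0708 mi², depth = V / A = 2.71 in.

d ≈ 2.71 in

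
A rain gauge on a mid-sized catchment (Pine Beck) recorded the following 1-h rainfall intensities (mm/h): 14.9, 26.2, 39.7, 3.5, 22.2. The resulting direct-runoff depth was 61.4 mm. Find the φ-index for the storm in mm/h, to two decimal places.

Only the 4 blocks with intensity above φ contribute runoff: 14.9, 26.2, 39.7, 22.2 mm/h.
Σ(I−φ)·Δt = d  ⇒  (14.9+26.2+39.7+22.2 − 4φ)·1 = 61.4
φ = (103.0 − 61.4/1) / 4 = 10.40 mm/h.

φ ≈ 10.40 mm/h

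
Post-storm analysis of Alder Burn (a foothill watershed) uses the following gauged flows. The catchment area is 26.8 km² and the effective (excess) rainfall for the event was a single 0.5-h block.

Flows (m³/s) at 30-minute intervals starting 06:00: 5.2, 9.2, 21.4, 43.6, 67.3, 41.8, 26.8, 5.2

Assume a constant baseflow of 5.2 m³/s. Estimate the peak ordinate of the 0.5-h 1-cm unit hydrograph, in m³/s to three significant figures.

Direct runoff: 0.0, 4.0, 16.2, 38.4, 62.1, 36.6, 21.6, 0.0 m³/s; ΣQ_DR = 178.9 m³/s, peak = 62.1 m³/s.
Runoff depth d = ΣQ_DR·Δt / A = 178.9 × 1800 / (26.8 km²) = 12.02 mm.
The 1-cm UH is the DRH scaled by (10 mm)/d, so U_p = 62.1 × 10/12.02 = 51.7 m³/s.

U_p ≈ 51.7 m³/s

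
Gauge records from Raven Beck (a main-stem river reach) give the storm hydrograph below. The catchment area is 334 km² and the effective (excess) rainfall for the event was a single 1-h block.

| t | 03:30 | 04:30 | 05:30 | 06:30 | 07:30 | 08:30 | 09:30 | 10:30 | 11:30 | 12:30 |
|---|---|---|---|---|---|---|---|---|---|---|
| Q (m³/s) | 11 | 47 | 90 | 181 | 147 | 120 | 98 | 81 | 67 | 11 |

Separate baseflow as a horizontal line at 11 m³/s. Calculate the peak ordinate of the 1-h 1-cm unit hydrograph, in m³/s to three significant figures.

Direct runoff: 0.0, 36.0, 79.0, 170.0, 136.0, 109.0, 87.0, 70.0, 56.0, 0.0 m³/s; ΣQ_DR = 743.0 m³/s, peak = 170.0 m³/s.
Runoff depth d = ΣQ_DR·Δt / A = 743.0 × 3600 / (334 km²) = 8.008 mm.
The 1-cm UH is the DRH scaled by (10 mm)/d, so U_p = 170.0 × 10/8.008 = 212 m³/s.

U_p ≈ 212 m³/s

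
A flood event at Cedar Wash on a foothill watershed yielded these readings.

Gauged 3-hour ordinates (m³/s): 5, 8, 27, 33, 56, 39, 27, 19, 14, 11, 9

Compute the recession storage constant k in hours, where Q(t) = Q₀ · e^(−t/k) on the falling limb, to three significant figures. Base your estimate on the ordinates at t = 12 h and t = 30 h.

On the falling limb, Q drops from 56 to 9 m³/s between t = 12 h and t = 30 h (Δt = 18 h).
k = −Δt / ln(Q₂/Q₁) = −18 / ln(9/56) = 9.85 h.

k ≈ 9.85 h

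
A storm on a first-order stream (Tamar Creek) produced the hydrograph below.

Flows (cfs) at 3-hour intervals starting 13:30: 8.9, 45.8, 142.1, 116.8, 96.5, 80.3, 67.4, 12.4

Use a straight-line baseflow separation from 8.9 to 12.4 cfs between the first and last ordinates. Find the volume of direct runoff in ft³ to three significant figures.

V ≈ 5.24 × 10^6 ft³

Direct-runoff ordinates (Q − Q_b): 0.00, 36.40, 132.20, 106.40, 85.60, 68.90, 55.50, 0.00 cfs.
ΣQ_DR = 485.0 cfs.
With Δt = 3 h = 10800 s, V = ΣQ_DR · Δt = 485.0 × 10800 = 5.24 × 10^6 ft³.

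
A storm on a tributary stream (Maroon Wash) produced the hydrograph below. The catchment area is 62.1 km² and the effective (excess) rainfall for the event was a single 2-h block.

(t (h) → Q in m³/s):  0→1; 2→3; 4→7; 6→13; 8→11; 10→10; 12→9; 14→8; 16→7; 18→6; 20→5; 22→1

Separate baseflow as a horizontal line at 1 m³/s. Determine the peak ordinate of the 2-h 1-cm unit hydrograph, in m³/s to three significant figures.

Direct runoff: 0.0, 2.0, 6.0, 12.0, 10.0, 9.0, 8.0, 7.0, 6.0, 5.0, 4.0, 0.0 m³/s; ΣQ_DR = 69.00 m³/s, peak = 12.0 m³/s.
Runoff depth d = ΣQ_DR·Δt / A = 69.00 × 7200 / (62.1 km²) = 8.000 mm.
The 1-cm UH is the DRH scaled by (10 mm)/d, so U_p = 12.0 × 10/8.000 = 15.0 m³/s.

U_p ≈ 15.0 m³/s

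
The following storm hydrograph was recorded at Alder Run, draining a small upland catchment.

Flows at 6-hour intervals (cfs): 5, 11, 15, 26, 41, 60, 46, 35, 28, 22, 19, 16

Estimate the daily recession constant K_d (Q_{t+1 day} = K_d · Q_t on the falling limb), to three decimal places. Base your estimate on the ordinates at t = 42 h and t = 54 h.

Between t = 42 h and t = 54 h the flow falls from 35 to 22 cfs over 2×6 h = 12 h.
Per-interval ratio K = (22/35)^(1/2) = 0.7928; K_d = K^(24/6) = 0.395.

K_d ≈ 0.395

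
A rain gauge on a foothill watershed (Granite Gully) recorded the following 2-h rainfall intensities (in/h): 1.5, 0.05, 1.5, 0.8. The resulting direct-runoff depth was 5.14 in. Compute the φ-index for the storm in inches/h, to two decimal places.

Only the 3 blocks with intensity above φ contribute runoff: 1.5, 1.5, 0.8 in/h.
Σ(I−φ)·Δt = d  ⇒  (1.5+1.5+0.8 − 3φ)·2 = 5.14
φ = (3.800 − 5.14/2) / 3 = 0.41 in/h.

φ ≈ 0.41 in/h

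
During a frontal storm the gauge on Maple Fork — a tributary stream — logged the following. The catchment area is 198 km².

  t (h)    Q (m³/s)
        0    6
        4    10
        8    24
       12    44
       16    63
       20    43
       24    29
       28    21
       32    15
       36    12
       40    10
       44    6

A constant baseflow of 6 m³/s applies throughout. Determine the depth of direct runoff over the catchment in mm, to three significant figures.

d ≈ 15.3 mm

Direct runoff: 0.0, 4.0, 18.0, 38.0, 57.0, 37.0, 23.0, 15.0, 9.0, 6.0, 4.0, 0.0 m³/s; ΣQ_DR = 211.0 m³/s.
V = ΣQ_DR · Δt = 211.0 × 14400 s = 3.038 × 10^6 m³.
Over A = 198 km², depth = V / A = 15.3 mm.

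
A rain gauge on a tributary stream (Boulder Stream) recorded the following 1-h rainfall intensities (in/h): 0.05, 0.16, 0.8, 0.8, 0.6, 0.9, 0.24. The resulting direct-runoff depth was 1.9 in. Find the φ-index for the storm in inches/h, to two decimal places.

Only the 4 blocks with intensity above φ contribute runoff: 0.8, 0.8, 0.6, 0.9 in/h.
Σ(I−φ)·Δt = d  ⇒  (0.8+0.8+0.6+0.9 − 4φ)·1 = 1.9
φ = (3.100 − 1.9/1) / 4 = 0.30 in/h.

φ ≈ 0.30 in/h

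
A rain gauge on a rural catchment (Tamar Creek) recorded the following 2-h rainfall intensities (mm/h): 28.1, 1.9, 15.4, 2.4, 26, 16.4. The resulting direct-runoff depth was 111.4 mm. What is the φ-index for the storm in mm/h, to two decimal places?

φ ≈ 7.55 mm/h

Only the 4 blocks with intensity above φ contribute runoff: 28.1, 15.4, 26, 16.4 mm/h.
Σ(I−φ)·Δt = d  ⇒  (28.1+15.4+26+16.4 − 4φ)·2 = 111.4
φ = (85.90 − 111.4/2) / 4 = 7.55 mm/h.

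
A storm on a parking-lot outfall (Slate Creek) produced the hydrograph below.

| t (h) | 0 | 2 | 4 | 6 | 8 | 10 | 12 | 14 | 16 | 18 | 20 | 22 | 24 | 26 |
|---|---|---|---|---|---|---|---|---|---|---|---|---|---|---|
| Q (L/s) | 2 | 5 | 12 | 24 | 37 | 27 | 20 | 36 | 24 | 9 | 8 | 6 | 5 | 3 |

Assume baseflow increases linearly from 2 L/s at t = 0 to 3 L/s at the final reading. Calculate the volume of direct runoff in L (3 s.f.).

V ≈ 1.32 × 10^6 L

Direct-runoff ordinates (Q − Q_b): 0.00, 2.92, 9.85, 21.77, 34.69, 24.62, 17.54, 33.46, 21.38, 6.31, 5.23, 3.15, 2.08, 0.00 L/s.
ΣQ_DR = 183.0 L/s.
With Δt = 2 h = 7200 s, V = ΣQ_DR · Δt = 183.0 × 7200 = 1.32 × 10^6 L.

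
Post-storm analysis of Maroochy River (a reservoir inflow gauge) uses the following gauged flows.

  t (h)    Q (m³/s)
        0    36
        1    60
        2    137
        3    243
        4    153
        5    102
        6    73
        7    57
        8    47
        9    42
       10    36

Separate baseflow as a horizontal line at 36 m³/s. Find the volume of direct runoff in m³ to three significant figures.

Direct-runoff ordinates (Q − Q_b): 0.0, 24.0, 101.0, 207.0, 117.0, 66.0, 37.0, 21.0, 11.0, 6.0, 0.0 m³/s.
ΣQ_DR = 590.0 m³/s.
With Δt = 1 h = 3600 s, V = ΣQ_DR · Δt = 590.0 × 3600 = 2.12 × 10^6 m³.

V ≈ 2.12 × 10^6 m³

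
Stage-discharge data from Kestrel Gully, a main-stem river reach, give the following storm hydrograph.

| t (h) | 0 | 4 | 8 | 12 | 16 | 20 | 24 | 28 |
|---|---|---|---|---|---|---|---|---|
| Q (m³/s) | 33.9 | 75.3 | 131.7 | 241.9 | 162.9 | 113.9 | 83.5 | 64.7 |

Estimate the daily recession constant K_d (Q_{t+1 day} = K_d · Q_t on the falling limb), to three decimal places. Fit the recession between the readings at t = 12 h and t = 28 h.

K_d ≈ 0.138

Between t = 12 h and t = 28 h the flow falls from 241.9 to 64.7 m³/s over 4×4 h = 16 h.
Per-interval ratio K = (64.7/241.9)^(1/4) = 0.7191; K_d = K^(24/4) = 0.138.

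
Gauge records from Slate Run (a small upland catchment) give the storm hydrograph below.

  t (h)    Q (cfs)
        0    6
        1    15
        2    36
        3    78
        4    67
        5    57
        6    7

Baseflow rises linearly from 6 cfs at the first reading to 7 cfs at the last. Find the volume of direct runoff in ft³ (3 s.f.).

V ≈ 7.94 × 10^5 ft³

Direct-runoff ordinates (Q − Q_b): 0.00, 8.83, 29.67, 71.50, 60.33, 50.17, 0.00 cfs.
ΣQ_DR = 220.5 cfs.
With Δt = 1 h = 3600 s, V = ΣQ_DR · Δt = 220.5 × 3600 = 7.94 × 10^5 ft³.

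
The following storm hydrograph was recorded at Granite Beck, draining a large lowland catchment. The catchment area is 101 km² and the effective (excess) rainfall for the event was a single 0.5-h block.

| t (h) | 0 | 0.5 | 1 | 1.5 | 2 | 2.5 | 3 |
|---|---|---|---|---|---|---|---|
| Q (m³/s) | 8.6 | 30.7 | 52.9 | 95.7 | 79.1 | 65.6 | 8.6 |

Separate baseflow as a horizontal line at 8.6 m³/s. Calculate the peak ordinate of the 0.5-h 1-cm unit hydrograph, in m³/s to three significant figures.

U_p ≈ 174 m³/s

Direct runoff: 0.0, 22.1, 44.3, 87.1, 70.5, 57.0, 0.0 m³/s; ΣQ_DR = 281.0 m³/s, peak = 87.1 m³/s.
Runoff depth d = ΣQ_DR·Δt / A = 281.0 × 1800 / (101 km²) = 5.008 mm.
The 1-cm UH is the DRH scaled by (10 mm)/d, so U_p = 87.1 × 10/5.008 = 174 m³/s.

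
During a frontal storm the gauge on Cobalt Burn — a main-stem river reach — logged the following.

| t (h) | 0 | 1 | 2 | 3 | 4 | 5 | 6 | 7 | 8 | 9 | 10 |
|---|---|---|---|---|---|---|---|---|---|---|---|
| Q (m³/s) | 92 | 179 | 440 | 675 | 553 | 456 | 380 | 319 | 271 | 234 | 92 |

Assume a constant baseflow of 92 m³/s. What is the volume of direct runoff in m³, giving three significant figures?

Direct-runoff ordinates (Q − Q_b): 0.0, 87.0, 348.0, 583.0, 461.0, 364.0, 288.0, 227.0, 179.0, 142.0, 0.0 m³/s.
ΣQ_DR = 2679 m³/s.
With Δt = 1 h = 3600 s, V = ΣQ_DR · Δt = 2679 × 3600 = 9.64 × 10^6 m³.

V ≈ 9.64 × 10^6 m³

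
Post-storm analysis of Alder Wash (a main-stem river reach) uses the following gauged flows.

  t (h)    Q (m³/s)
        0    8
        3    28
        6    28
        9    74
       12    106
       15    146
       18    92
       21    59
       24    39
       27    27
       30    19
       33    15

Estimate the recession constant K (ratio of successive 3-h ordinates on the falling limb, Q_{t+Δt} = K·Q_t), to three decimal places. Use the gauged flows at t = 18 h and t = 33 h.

Using the recession-limb readings at t = 18 h and t = 33 h: Q falls from 92 to 15 m³/s over 5 intervals.
K = (Q₂/Q₁)^(1/5) = (15/92)^(1/5) = 0.696.

K ≈ 0.696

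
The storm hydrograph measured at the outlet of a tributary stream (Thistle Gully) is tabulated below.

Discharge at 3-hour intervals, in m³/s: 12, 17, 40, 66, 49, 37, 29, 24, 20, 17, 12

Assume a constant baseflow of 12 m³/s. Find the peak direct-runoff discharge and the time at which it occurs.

Q_p = 54.0 m³/s at t = 9 h

Subtracting baseflow gives direct-runoff ordinates: 0.0, 5.0, 28.0, 54.0, 37.0, 25.0, 17.0, 12.0, 8.0, 5.0, 0.0 m³/s.
The maximum is 54.0 m³/s, occurring at the reading for t = 9 h.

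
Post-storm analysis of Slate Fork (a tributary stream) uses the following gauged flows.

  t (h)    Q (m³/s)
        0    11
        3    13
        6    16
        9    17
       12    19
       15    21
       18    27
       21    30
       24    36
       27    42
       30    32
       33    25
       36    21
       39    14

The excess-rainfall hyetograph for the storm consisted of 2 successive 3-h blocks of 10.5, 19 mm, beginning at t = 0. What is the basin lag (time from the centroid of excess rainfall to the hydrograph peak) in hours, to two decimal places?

Centroid of excess rainfall: t_c = Σ P_i·t̄_i / ΣP_i = 3.4322 h (block centres at 1.5, 4.5 h).
Hydrograph peak occurs at t = 27 h, so basin lag t_L = 27 − 3.4322 = 23.57 h.

t_L ≈ 23.57 h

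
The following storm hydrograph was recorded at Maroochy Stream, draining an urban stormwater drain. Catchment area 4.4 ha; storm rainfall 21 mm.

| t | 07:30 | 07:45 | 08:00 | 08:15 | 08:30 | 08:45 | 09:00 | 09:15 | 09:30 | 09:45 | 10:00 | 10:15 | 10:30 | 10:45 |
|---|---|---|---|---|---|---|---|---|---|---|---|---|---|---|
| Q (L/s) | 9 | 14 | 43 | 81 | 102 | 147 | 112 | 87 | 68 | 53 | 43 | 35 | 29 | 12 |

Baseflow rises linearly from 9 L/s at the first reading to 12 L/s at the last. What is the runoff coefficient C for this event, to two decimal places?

ΣQ_DR = 688.0 L/s; V = ΣQ_DR·Δt = 6.192 × 10^5 L.
Runoff depth d = V / A = 14.07 mm.
C = d / P = 14.07 / 21 = 0.67.

C ≈ 0.67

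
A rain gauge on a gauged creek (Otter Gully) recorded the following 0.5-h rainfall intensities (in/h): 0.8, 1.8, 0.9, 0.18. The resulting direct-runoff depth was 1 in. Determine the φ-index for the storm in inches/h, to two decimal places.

φ ≈ 0.50 in/h

Only the 3 blocks with intensity above φ contribute runoff: 0.8, 1.8, 0.9 in/h.
Σ(I−φ)·Δt = d  ⇒  (0.8+1.8+0.9 − 3φ)·0.5 = 1
φ = (3.500 − 1/0.5) / 3 = 0.50 in/h.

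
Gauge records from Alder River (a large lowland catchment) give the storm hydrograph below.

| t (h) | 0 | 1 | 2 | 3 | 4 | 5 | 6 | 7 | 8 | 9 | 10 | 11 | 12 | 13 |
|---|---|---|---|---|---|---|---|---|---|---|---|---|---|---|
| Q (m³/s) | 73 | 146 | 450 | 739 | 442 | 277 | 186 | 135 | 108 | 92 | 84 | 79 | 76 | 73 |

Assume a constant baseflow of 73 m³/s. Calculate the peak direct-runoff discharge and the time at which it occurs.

Q_p = 666.0 m³/s at t = 3 h

Subtracting baseflow gives direct-runoff ordinates: 0.0, 73.0, 377.0, 666.0, 369.0, 204.0, 113.0, 62.0, 35.0, 19.0, 11.0, 6.0, 3.0, 0.0 m³/s.
The maximum is 666.0 m³/s, occurring at the reading for t = 3 h.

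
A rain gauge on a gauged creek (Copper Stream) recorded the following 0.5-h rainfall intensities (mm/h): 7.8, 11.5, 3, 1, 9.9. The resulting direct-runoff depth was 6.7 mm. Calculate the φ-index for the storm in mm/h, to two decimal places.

Only the 3 blocks with intensity above φ contribute runoff: 7.8, 11.5, 9.9 mm/h.
Σ(I−φ)·Δt = d  ⇒  (7.8+11.5+9.9 − 3φ)·0.5 = 6.7
φ = (29.20 − 6.7/0.5) / 3 = 5.27 mm/h.

φ ≈ 5.27 mm/h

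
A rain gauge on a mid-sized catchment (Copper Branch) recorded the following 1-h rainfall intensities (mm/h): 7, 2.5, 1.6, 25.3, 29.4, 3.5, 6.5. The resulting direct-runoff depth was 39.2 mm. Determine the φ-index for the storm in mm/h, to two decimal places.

Only the 2 blocks with intensity above φ contribute runoff: 25.3, 29.4 mm/h.
Σ(I−φ)·Δt = d  ⇒  (25.3+29.4 − 2φ)·1 = 39.2
φ = (54.70 − 39.2/1) / 2 = 7.75 mm/h.

φ ≈ 7.75 mm/h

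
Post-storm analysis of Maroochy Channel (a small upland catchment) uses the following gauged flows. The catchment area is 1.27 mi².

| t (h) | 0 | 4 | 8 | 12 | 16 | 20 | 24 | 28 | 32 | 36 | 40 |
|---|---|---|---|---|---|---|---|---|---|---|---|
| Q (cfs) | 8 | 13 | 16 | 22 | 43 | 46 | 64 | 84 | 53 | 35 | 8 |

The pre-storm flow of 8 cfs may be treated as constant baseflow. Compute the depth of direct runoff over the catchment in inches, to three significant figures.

Direct runoff: 0.0, 5.0, 8.0, 14.0, 35.0, 38.0, 56.0, 76.0, 45.0, 27.0, 0.0 cfs; ΣQ_DR = 304.0 cfs.
V = ΣQ_DR · Δt = 304.0 × 14400 s = 4.378 × 10^6 ft³.
Over A = 1.27 mi², depth = V / A = 1.48 in.

d ≈ 1.48 in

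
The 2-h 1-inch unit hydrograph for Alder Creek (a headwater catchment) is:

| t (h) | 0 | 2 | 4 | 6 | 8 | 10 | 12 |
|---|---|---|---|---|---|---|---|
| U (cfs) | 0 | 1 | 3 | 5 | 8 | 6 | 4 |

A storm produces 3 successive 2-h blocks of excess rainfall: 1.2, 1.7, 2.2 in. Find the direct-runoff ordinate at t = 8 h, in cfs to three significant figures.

Q ≈ 24.7 cfs

By discrete convolution, Q_j = Σ (P_i / 1 in) · U_{j−i}.
At t = 8 h (j=4): Q = (1.2/1)·8 + (1.7/1)·5 + (2.2/1)·3 = 24.7 cfs.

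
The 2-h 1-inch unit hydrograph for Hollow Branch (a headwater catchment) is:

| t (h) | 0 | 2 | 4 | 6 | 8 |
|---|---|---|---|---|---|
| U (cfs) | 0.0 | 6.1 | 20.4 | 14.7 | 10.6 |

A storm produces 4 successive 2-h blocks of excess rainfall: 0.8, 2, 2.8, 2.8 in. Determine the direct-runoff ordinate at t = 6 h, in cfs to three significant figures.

By discrete convolution, Q_j = Σ (P_i / 1 in) · U_{j−i}.
At t = 6 h (j=3): Q = (0.8/1)·14.7 + (2/1)·20.4 + (2.8/1)·6.1 + (2.8/1)·0.0 = 69.6 cfs.

Q ≈ 69.6 cfs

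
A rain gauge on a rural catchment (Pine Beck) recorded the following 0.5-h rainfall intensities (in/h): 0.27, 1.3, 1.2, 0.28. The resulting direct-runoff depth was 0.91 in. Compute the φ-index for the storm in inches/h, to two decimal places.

Only the 2 blocks with intensity above φ contribute runoff: 1.3, 1.2 in/h.
Σ(I−φ)·Δt = d  ⇒  (1.3+1.2 − 2φ)·0.5 = 0.91
φ = (2.500 − 0.91/0.5) / 2 = 0.34 in/h.

φ ≈ 0.34 in/h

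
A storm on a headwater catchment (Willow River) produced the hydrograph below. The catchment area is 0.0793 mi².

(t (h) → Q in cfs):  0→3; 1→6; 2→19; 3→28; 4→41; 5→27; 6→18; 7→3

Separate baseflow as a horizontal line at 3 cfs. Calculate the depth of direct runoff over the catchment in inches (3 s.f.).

Direct runoff: 0.0, 3.0, 16.0, 25.0, 38.0, 24.0, 15.0, 0.0 cfs; ΣQ_DR = 121.0 cfs.
V = ΣQ_DR · Δt = 121.0 × 3600 s = 4.356 × 10^5 ft³.
Over A = 0.0793 mi², depth = V / A = 2.36 in.

d ≈ 2.36 in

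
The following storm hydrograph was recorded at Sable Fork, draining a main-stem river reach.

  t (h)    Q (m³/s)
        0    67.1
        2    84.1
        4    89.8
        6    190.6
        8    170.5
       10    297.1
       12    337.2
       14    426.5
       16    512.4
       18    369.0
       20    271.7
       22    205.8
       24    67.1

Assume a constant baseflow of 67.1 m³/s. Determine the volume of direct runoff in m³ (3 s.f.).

V ≈ 1.60 × 10^7 m³

Direct-runoff ordinates (Q − Q_b): 0.0, 17.0, 22.7, 123.5, 103.4, 230.0, 270.1, 359.4, 445.3, 301.9, 204.6, 138.7, 0.0 m³/s.
ΣQ_DR = 2217 m³/s.
With Δt = 2 h = 7200 s, V = ΣQ_DR · Δt = 2217 × 7200 = 1.60 × 10^7 m³.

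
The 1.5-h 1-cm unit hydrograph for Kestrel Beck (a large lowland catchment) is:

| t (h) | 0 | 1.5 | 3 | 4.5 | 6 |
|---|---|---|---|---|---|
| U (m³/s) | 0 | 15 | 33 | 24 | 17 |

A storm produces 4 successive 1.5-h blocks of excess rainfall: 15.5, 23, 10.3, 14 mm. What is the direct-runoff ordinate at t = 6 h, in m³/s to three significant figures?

Q ≈ 137 m³/s

By discrete convolution, Q_j = Σ (P_i / 10 mm) · U_{j−i}.
At t = 6 h (j=4): Q = (15.5/10)·17 + (23/10)·24 + (10.3/10)·33 + (14/10)·15 = 137 m³/s.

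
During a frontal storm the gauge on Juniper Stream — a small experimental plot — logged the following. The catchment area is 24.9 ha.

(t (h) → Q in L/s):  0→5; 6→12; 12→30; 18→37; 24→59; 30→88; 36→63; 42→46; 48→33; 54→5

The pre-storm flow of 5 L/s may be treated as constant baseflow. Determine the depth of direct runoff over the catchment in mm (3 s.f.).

d ≈ 28.5 mm

Direct runoff: 0.0, 7.0, 25.0, 32.0, 54.0, 83.0, 58.0, 41.0, 28.0, 0.0 L/s; ΣQ_DR = 328.0 L/s.
V = ΣQ_DR · Δt = 328.0 × 21600 s = 7.085 × 10^6 L.
Over A = 24.9 ha, depth = V / A = 28.5 mm.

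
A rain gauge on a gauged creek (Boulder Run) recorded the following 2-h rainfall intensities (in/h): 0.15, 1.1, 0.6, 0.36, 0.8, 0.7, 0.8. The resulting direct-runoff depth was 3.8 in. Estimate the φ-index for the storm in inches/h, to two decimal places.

Only the 5 blocks with intensity above φ contribute runoff: 1.1, 0.6, 0.8, 0.7, 0.8 in/h.
Σ(I−φ)·Δt = d  ⇒  (1.1+0.6+0.8+0.7+0.8 − 5φ)·2 = 3.8
φ = (4.000 − 3.8/2) / 5 = 0.42 in/h.

φ ≈ 0.42 in/h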